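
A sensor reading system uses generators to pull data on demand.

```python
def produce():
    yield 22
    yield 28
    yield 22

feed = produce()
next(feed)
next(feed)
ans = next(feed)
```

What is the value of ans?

Step 1: produce() creates a generator.
Step 2: next(feed) yields 22 (consumed and discarded).
Step 3: next(feed) yields 28 (consumed and discarded).
Step 4: next(feed) yields 22, assigned to ans.
Therefore ans = 22.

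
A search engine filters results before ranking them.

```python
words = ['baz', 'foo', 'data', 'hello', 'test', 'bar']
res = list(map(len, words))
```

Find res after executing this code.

Step 1: Map len() to each word:
  'baz' -> 3
  'foo' -> 3
  'data' -> 4
  'hello' -> 5
  'test' -> 4
  'bar' -> 3
Therefore res = [3, 3, 4, 5, 4, 3].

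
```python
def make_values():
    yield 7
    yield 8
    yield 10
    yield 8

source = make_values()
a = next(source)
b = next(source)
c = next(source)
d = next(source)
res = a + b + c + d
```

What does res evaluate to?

Step 1: Create generator and consume all values:
  a = next(source) = 7
  b = next(source) = 8
  c = next(source) = 10
  d = next(source) = 8
Step 2: res = 7 + 8 + 10 + 8 = 33.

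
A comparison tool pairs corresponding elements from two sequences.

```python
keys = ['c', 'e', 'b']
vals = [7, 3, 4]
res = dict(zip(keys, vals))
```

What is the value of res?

Step 1: zip pairs keys with values:
  'c' -> 7
  'e' -> 3
  'b' -> 4
Therefore res = {'c': 7, 'e': 3, 'b': 4}.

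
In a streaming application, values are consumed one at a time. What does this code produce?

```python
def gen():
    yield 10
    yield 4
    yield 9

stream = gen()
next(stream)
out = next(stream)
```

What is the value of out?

Step 1: gen() creates a generator.
Step 2: next(stream) yields 10 (consumed and discarded).
Step 3: next(stream) yields 4, assigned to out.
Therefore out = 4.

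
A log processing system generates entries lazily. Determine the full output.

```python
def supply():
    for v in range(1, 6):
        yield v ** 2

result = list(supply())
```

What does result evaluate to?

Step 1: For each v in range(1, 6), yield v**2:
  v=1: yield 1**2 = 1
  v=2: yield 2**2 = 4
  v=3: yield 3**2 = 9
  v=4: yield 4**2 = 16
  v=5: yield 5**2 = 25
Therefore result = [1, 4, 9, 16, 25].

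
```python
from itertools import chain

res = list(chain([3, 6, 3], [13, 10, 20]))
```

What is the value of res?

Step 1: chain() concatenates iterables: [3, 6, 3] + [13, 10, 20].
Therefore res = [3, 6, 3, 13, 10, 20].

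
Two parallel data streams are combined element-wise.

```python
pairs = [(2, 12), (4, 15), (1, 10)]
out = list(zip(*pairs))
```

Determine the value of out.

Step 1: zip(*pairs) transposes: unzips [(2, 12), (4, 15), (1, 10)] into separate sequences.
Step 2: First elements: (2, 4, 1), second elements: (12, 15, 10).
Therefore out = [(2, 4, 1), (12, 15, 10)].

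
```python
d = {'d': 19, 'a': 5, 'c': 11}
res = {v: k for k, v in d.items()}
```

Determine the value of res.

Step 1: Invert dict (swap keys and values):
  'd': 19 -> 19: 'd'
  'a': 5 -> 5: 'a'
  'c': 11 -> 11: 'c'
Therefore res = {19: 'd', 5: 'a', 11: 'c'}.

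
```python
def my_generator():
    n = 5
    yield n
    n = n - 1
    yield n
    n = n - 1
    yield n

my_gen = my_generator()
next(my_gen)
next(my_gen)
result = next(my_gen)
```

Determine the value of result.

Step 1: Trace through generator execution:
  Yield 1: n starts at 5, yield 5
  Yield 2: n = 5 - 1 = 4, yield 4
  Yield 3: n = 4 - 1 = 3, yield 3
Step 2: First next() gets 5, second next() gets the second value, third next() yields 3.
Therefore result = 3.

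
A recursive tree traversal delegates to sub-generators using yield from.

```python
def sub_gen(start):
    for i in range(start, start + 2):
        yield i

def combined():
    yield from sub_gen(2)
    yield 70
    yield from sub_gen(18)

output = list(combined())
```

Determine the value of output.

Step 1: combined() delegates to sub_gen(2):
  yield 2
  yield 3
Step 2: yield 70
Step 3: Delegates to sub_gen(18):
  yield 18
  yield 19
Therefore output = [2, 3, 70, 18, 19].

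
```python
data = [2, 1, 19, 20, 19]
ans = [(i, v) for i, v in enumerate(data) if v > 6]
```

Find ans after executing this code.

Step 1: Filter enumerate([2, 1, 19, 20, 19]) keeping v > 6:
  (0, 2): 2 <= 6, excluded
  (1, 1): 1 <= 6, excluded
  (2, 19): 19 > 6, included
  (3, 20): 20 > 6, included
  (4, 19): 19 > 6, included
Therefore ans = [(2, 19), (3, 20), (4, 19)].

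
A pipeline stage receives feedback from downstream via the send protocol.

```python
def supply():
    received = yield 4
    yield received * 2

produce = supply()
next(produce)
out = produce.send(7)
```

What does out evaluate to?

Step 1: next(produce) advances to first yield, producing 4.
Step 2: send(7) resumes, received = 7.
Step 3: yield received * 2 = 7 * 2 = 14.
Therefore out = 14.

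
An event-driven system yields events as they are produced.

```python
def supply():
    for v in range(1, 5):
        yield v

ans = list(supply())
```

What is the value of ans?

Step 1: The generator yields each value from range(1, 5).
Step 2: list() consumes all yields: [1, 2, 3, 4].
Therefore ans = [1, 2, 3, 4].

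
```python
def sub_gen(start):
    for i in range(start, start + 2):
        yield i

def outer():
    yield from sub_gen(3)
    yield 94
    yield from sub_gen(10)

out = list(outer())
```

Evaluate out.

Step 1: outer() delegates to sub_gen(3):
  yield 3
  yield 4
Step 2: yield 94
Step 3: Delegates to sub_gen(10):
  yield 10
  yield 11
Therefore out = [3, 4, 94, 10, 11].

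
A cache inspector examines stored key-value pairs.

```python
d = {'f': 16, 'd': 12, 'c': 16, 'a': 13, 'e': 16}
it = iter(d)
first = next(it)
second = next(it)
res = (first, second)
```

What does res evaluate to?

Step 1: iter(d) iterates over keys: ['f', 'd', 'c', 'a', 'e'].
Step 2: first = next(it) = 'f', second = next(it) = 'd'.
Therefore res = ('f', 'd').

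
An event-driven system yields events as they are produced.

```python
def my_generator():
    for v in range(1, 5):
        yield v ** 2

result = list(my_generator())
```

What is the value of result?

Step 1: For each v in range(1, 5), yield v**2:
  v=1: yield 1**2 = 1
  v=2: yield 2**2 = 4
  v=3: yield 3**2 = 9
  v=4: yield 4**2 = 16
Therefore result = [1, 4, 9, 16].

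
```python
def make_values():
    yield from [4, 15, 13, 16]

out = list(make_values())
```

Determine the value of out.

Step 1: yield from delegates to the iterable, yielding each element.
Step 2: Collected values: [4, 15, 13, 16].
Therefore out = [4, 15, 13, 16].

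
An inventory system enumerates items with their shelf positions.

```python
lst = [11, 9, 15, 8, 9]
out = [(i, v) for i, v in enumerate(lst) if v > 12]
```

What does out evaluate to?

Step 1: Filter enumerate([11, 9, 15, 8, 9]) keeping v > 12:
  (0, 11): 11 <= 12, excluded
  (1, 9): 9 <= 12, excluded
  (2, 15): 15 > 12, included
  (3, 8): 8 <= 12, excluded
  (4, 9): 9 <= 12, excluded
Therefore out = [(2, 15)].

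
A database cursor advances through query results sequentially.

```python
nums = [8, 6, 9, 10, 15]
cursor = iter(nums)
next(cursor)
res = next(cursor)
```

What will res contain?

Step 1: Create iterator over [8, 6, 9, 10, 15].
Step 2: next() consumes 8.
Step 3: next() returns 6.
Therefore res = 6.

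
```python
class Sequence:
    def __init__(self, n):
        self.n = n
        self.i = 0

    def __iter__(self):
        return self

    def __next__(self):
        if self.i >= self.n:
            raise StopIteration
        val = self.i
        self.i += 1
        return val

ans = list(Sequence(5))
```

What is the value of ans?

Step 1: Sequence(5) creates an iterator counting 0 to 4.
Step 2: list() consumes all values: [0, 1, 2, 3, 4].
Therefore ans = [0, 1, 2, 3, 4].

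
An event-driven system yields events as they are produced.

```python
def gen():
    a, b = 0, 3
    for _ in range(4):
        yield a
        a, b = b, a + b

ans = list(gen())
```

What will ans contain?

Step 1: Fibonacci-like sequence starting with a=0, b=3:
  Iteration 1: yield a=0, then a,b = 3,3
  Iteration 2: yield a=3, then a,b = 3,6
  Iteration 3: yield a=3, then a,b = 6,9
  Iteration 4: yield a=6, then a,b = 9,15
Therefore ans = [0, 3, 3, 6].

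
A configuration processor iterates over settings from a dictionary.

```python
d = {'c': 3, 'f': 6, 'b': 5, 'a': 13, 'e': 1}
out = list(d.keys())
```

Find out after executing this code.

Step 1: d.keys() returns the dictionary keys in insertion order.
Therefore out = ['c', 'f', 'b', 'a', 'e'].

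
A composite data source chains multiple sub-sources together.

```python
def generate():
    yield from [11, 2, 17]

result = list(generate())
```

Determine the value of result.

Step 1: yield from delegates to the iterable, yielding each element.
Step 2: Collected values: [11, 2, 17].
Therefore result = [11, 2, 17].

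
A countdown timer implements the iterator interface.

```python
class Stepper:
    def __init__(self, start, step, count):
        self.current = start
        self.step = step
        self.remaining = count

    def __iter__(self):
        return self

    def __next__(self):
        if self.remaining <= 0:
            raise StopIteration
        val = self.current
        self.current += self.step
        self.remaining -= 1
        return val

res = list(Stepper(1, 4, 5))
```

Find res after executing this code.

Step 1: Stepper starts at 1, increments by 4, for 5 steps:
  Yield 1, then current += 4
  Yield 5, then current += 4
  Yield 9, then current += 4
  Yield 13, then current += 4
  Yield 17, then current += 4
Therefore res = [1, 5, 9, 13, 17].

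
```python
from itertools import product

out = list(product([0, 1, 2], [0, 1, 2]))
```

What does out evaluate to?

Step 1: product([0, 1, 2], [0, 1, 2]) gives all pairs:
  (0, 0)
  (0, 1)
  (0, 2)
  (1, 0)
  (1, 1)
  (1, 2)
  (2, 0)
  (2, 1)
  (2, 2)
Therefore out = [(0, 0), (0, 1), (0, 2), (1, 0), (1, 1), (1, 2), (2, 0), (2, 1), (2, 2)].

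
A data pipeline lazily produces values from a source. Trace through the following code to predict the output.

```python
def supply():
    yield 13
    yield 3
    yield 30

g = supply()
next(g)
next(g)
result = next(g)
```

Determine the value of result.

Step 1: supply() creates a generator.
Step 2: next(g) yields 13 (consumed and discarded).
Step 3: next(g) yields 3 (consumed and discarded).
Step 4: next(g) yields 30, assigned to result.
Therefore result = 30.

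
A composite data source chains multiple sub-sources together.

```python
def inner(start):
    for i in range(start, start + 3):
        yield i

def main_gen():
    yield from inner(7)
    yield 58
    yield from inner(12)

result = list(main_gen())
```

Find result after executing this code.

Step 1: main_gen() delegates to inner(7):
  yield 7
  yield 8
  yield 9
Step 2: yield 58
Step 3: Delegates to inner(12):
  yield 12
  yield 13
  yield 14
Therefore result = [7, 8, 9, 58, 12, 13, 14].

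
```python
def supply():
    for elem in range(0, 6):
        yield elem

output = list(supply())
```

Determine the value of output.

Step 1: The generator yields each value from range(0, 6).
Step 2: list() consumes all yields: [0, 1, 2, 3, 4, 5].
Therefore output = [0, 1, 2, 3, 4, 5].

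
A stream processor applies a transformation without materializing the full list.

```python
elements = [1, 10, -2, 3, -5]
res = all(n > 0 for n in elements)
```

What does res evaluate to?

Step 1: Check n > 0 for each element in [1, 10, -2, 3, -5]:
  1 > 0: True
  10 > 0: True
  -2 > 0: False
  3 > 0: True
  -5 > 0: False
Step 2: all() returns False.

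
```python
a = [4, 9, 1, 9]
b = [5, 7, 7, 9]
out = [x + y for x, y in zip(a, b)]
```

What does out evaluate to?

Step 1: Add corresponding elements:
  4 + 5 = 9
  9 + 7 = 16
  1 + 7 = 8
  9 + 9 = 18
Therefore out = [9, 16, 8, 18].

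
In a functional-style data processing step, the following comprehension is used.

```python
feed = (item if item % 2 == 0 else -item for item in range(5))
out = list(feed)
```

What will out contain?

Step 1: For each item in range(5), yield item if even, else -item:
  item=0: even, yield 0
  item=1: odd, yield -1
  item=2: even, yield 2
  item=3: odd, yield -3
  item=4: even, yield 4
Therefore out = [0, -1, 2, -3, 4].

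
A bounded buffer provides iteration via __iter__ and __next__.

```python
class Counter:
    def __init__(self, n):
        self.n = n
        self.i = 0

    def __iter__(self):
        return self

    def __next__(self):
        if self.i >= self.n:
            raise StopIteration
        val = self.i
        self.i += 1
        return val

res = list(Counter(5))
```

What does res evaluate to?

Step 1: Counter(5) creates an iterator counting 0 to 4.
Step 2: list() consumes all values: [0, 1, 2, 3, 4].
Therefore res = [0, 1, 2, 3, 4].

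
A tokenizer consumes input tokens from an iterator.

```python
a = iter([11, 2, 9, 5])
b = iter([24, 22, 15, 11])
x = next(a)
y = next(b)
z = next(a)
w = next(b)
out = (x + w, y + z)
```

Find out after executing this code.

Step 1: a iterates [11, 2, 9, 5], b iterates [24, 22, 15, 11].
Step 2: x = next(a) = 11, y = next(b) = 24.
Step 3: z = next(a) = 2, w = next(b) = 22.
Step 4: out = (11 + 22, 24 + 2) = (33, 26).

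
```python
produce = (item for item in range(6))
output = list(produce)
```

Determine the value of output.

Step 1: Generator expression iterates range(6): [0, 1, 2, 3, 4, 5].
Step 2: list() collects all values.
Therefore output = [0, 1, 2, 3, 4, 5].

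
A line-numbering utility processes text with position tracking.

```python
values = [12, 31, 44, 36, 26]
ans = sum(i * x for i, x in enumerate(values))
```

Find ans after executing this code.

Step 1: Compute i * x for each (i, x) in enumerate([12, 31, 44, 36, 26]):
  i=0, x=12: 0*12 = 0
  i=1, x=31: 1*31 = 31
  i=2, x=44: 2*44 = 88
  i=3, x=36: 3*36 = 108
  i=4, x=26: 4*26 = 104
Step 2: sum = 0 + 31 + 88 + 108 + 104 = 331.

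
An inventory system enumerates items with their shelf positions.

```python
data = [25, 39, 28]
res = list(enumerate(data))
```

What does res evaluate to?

Step 1: enumerate pairs each element with its index:
  (0, 25)
  (1, 39)
  (2, 28)
Therefore res = [(0, 25), (1, 39), (2, 28)].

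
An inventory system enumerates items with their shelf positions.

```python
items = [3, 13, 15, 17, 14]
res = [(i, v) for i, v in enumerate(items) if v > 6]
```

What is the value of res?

Step 1: Filter enumerate([3, 13, 15, 17, 14]) keeping v > 6:
  (0, 3): 3 <= 6, excluded
  (1, 13): 13 > 6, included
  (2, 15): 15 > 6, included
  (3, 17): 17 > 6, included
  (4, 14): 14 > 6, included
Therefore res = [(1, 13), (2, 15), (3, 17), (4, 14)].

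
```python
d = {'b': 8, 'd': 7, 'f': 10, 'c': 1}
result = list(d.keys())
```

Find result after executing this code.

Step 1: d.keys() returns the dictionary keys in insertion order.
Therefore result = ['b', 'd', 'f', 'c'].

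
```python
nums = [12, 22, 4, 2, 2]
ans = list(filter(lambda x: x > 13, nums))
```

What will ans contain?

Step 1: Filter elements > 13:
  12: removed
  22: kept
  4: removed
  2: removed
  2: removed
Therefore ans = [22].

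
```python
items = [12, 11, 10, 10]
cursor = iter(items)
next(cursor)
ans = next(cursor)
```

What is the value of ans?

Step 1: Create iterator over [12, 11, 10, 10].
Step 2: next() consumes 12.
Step 3: next() returns 11.
Therefore ans = 11.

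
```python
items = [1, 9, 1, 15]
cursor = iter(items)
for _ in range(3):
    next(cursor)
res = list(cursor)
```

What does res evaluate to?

Step 1: Create iterator over [1, 9, 1, 15].
Step 2: Advance 3 positions (consuming [1, 9, 1]).
Step 3: list() collects remaining elements: [15].
Therefore res = [15].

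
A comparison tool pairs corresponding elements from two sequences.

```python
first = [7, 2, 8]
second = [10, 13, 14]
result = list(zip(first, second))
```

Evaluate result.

Step 1: zip pairs elements at same index:
  Index 0: (7, 10)
  Index 1: (2, 13)
  Index 2: (8, 14)
Therefore result = [(7, 10), (2, 13), (8, 14)].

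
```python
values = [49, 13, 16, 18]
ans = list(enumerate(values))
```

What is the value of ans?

Step 1: enumerate pairs each element with its index:
  (0, 49)
  (1, 13)
  (2, 16)
  (3, 18)
Therefore ans = [(0, 49), (1, 13), (2, 16), (3, 18)].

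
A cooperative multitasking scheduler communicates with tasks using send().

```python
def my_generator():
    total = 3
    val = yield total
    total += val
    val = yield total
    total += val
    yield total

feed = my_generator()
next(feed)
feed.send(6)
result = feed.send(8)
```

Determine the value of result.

Step 1: next() -> yield total=3.
Step 2: send(6) -> val=6, total = 3+6 = 9, yield 9.
Step 3: send(8) -> val=8, total = 9+8 = 17, yield 17.
Therefore result = 17.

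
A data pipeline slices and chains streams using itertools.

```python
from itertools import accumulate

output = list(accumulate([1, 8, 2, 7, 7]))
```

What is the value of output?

Step 1: accumulate computes running sums:
  + 1 = 1
  + 8 = 9
  + 2 = 11
  + 7 = 18
  + 7 = 25
Therefore output = [1, 9, 11, 18, 25].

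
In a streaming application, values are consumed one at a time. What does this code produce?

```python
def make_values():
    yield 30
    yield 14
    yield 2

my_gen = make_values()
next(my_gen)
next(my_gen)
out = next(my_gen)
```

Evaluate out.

Step 1: make_values() creates a generator.
Step 2: next(my_gen) yields 30 (consumed and discarded).
Step 3: next(my_gen) yields 14 (consumed and discarded).
Step 4: next(my_gen) yields 2, assigned to out.
Therefore out = 2.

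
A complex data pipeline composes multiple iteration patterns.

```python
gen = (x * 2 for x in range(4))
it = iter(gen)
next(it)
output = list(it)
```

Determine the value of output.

Step 1: Generator produces [0, 2, 4, 6].
Step 2: next(it) consumes first element (0).
Step 3: list(it) collects remaining: [2, 4, 6].
Therefore output = [2, 4, 6].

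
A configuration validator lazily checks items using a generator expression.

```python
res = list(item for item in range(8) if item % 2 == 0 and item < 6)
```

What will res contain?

Step 1: Filter range(8) where item % 2 == 0 and item < 6:
  item=0: both conditions met, included
  item=1: excluded (1 % 2 != 0)
  item=2: both conditions met, included
  item=3: excluded (3 % 2 != 0)
  item=4: both conditions met, included
  item=5: excluded (5 % 2 != 0)
  item=6: excluded (6 >= 6)
  item=7: excluded (7 % 2 != 0, 7 >= 6)
Therefore res = [0, 2, 4].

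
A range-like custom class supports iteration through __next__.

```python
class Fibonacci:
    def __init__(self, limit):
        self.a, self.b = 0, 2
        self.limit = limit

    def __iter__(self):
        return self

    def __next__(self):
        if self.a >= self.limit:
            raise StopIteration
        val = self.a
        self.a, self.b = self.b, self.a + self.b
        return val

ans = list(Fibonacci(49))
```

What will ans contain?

Step 1: Fibonacci-like sequence (a=0, b=2) until >= 49:
  Yield 0, then a,b = 2,2
  Yield 2, then a,b = 2,4
  Yield 2, then a,b = 4,6
  Yield 4, then a,b = 6,10
  Yield 6, then a,b = 10,16
  Yield 10, then a,b = 16,26
  Yield 16, then a,b = 26,42
  Yield 26, then a,b = 42,68
  Yield 42, then a,b = 68,110
Step 2: 68 >= 49, stop.
Therefore ans = [0, 2, 2, 4, 6, 10, 16, 26, 42].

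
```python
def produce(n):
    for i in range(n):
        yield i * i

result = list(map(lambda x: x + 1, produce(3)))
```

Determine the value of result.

Step 1: produce(3) yields squares: [0, 1, 4].
Step 2: map adds 1 to each: [1, 2, 5].
Therefore result = [1, 2, 5].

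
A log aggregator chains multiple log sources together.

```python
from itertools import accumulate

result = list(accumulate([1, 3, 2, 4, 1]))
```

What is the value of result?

Step 1: accumulate computes running sums:
  + 1 = 1
  + 3 = 4
  + 2 = 6
  + 4 = 10
  + 1 = 11
Therefore result = [1, 4, 6, 10, 11].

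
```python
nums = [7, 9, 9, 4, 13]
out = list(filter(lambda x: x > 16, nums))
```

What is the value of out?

Step 1: Filter elements > 16:
  7: removed
  9: removed
  9: removed
  4: removed
  13: removed
Therefore out = [].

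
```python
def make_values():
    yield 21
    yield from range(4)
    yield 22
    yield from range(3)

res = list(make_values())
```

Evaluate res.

Step 1: Trace yields in order:
  yield 21
  yield 0
  yield 1
  yield 2
  yield 3
  yield 22
  yield 0
  yield 1
  yield 2
Therefore res = [21, 0, 1, 2, 3, 22, 0, 1, 2].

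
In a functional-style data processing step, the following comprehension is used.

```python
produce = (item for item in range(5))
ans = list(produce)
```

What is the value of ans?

Step 1: Generator expression iterates range(5): [0, 1, 2, 3, 4].
Step 2: list() collects all values.
Therefore ans = [0, 1, 2, 3, 4].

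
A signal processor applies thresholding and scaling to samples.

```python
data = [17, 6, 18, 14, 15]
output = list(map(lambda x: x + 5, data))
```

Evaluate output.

Step 1: Apply lambda x: x + 5 to each element:
  17 -> 22
  6 -> 11
  18 -> 23
  14 -> 19
  15 -> 20
Therefore output = [22, 11, 23, 19, 20].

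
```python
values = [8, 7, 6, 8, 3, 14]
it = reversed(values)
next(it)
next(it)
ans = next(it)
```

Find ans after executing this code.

Step 1: reversed([8, 7, 6, 8, 3, 14]) gives iterator: [14, 3, 8, 6, 7, 8].
Step 2: First next() = 14, second next() = 3.
Step 3: Third next() = 8.
Therefore ans = 8.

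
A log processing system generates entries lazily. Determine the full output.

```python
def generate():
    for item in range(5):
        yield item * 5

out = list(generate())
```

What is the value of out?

Step 1: For each item in range(5), yield item * 5:
  item=0: yield 0 * 5 = 0
  item=1: yield 1 * 5 = 5
  item=2: yield 2 * 5 = 10
  item=3: yield 3 * 5 = 15
  item=4: yield 4 * 5 = 20
Therefore out = [0, 5, 10, 15, 20].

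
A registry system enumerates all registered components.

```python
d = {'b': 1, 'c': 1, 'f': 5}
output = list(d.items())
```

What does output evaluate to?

Step 1: d.items() returns (key, value) pairs in insertion order.
Therefore output = [('b', 1), ('c', 1), ('f', 5)].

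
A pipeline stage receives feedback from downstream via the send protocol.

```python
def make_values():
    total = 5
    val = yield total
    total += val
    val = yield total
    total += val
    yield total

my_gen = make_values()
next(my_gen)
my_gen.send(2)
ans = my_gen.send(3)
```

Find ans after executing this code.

Step 1: next() -> yield total=5.
Step 2: send(2) -> val=2, total = 5+2 = 7, yield 7.
Step 3: send(3) -> val=3, total = 7+3 = 10, yield 10.
Therefore ans = 10.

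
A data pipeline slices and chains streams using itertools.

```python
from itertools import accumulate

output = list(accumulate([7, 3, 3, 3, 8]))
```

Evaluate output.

Step 1: accumulate computes running sums:
  + 7 = 7
  + 3 = 10
  + 3 = 13
  + 3 = 16
  + 8 = 24
Therefore output = [7, 10, 13, 16, 24].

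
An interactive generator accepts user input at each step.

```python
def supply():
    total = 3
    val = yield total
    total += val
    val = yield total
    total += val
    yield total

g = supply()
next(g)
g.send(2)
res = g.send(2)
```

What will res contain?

Step 1: next() -> yield total=3.
Step 2: send(2) -> val=2, total = 3+2 = 5, yield 5.
Step 3: send(2) -> val=2, total = 5+2 = 7, yield 7.
Therefore res = 7.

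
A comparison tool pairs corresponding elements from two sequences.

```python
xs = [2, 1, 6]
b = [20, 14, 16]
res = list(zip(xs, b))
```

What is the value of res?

Step 1: zip pairs elements at same index:
  Index 0: (2, 20)
  Index 1: (1, 14)
  Index 2: (6, 16)
Therefore res = [(2, 20), (1, 14), (6, 16)].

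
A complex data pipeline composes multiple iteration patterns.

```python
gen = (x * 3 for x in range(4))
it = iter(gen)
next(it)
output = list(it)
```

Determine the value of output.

Step 1: Generator produces [0, 3, 6, 9].
Step 2: next(it) consumes first element (0).
Step 3: list(it) collects remaining: [3, 6, 9].
Therefore output = [3, 6, 9].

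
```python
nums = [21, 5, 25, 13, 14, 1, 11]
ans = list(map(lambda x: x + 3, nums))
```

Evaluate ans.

Step 1: Apply lambda x: x + 3 to each element:
  21 -> 24
  5 -> 8
  25 -> 28
  13 -> 16
  14 -> 17
  1 -> 4
  11 -> 14
Therefore ans = [24, 8, 28, 16, 17, 4, 14].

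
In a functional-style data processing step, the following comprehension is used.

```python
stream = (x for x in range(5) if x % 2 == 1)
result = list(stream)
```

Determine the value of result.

Step 1: Filter range(5) keeping only odd values:
  x=0: even, excluded
  x=1: odd, included
  x=2: even, excluded
  x=3: odd, included
  x=4: even, excluded
Therefore result = [1, 3].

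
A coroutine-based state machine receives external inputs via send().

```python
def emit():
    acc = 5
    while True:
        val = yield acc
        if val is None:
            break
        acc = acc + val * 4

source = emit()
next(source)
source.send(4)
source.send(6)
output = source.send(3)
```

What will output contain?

Step 1: next() -> yield acc=5.
Step 2: send(4) -> val=4, acc = 5 + 4*4 = 21, yield 21.
Step 3: send(6) -> val=6, acc = 21 + 6*4 = 45, yield 45.
Step 4: send(3) -> val=3, acc = 45 + 3*4 = 57, yield 57.
Therefore output = 57.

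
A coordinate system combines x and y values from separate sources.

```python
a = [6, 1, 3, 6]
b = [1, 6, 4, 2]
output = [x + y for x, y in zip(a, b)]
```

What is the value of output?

Step 1: Add corresponding elements:
  6 + 1 = 7
  1 + 6 = 7
  3 + 4 = 7
  6 + 2 = 8
Therefore output = [7, 7, 7, 8].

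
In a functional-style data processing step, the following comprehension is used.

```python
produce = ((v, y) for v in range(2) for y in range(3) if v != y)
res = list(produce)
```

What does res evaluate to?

Step 1: Nested generator over range(2) x range(3) where v != y:
  (0, 0): excluded (v == y)
  (0, 1): included
  (0, 2): included
  (1, 0): included
  (1, 1): excluded (v == y)
  (1, 2): included
Therefore res = [(0, 1), (0, 2), (1, 0), (1, 2)].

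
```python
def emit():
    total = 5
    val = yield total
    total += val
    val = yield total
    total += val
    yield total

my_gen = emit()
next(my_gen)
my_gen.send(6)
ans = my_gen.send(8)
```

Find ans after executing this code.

Step 1: next() -> yield total=5.
Step 2: send(6) -> val=6, total = 5+6 = 11, yield 11.
Step 3: send(8) -> val=8, total = 11+8 = 19, yield 19.
Therefore ans = 19.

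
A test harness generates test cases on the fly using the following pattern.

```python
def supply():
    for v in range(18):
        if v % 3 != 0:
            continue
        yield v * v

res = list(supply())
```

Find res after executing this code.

Step 1: Only yield v**2 when v is divisible by 3:
  v=0: 0 % 3 == 0, yield 0**2 = 0
  v=3: 3 % 3 == 0, yield 3**2 = 9
  v=6: 6 % 3 == 0, yield 6**2 = 36
  v=9: 9 % 3 == 0, yield 9**2 = 81
  v=12: 12 % 3 == 0, yield 12**2 = 144
  v=15: 15 % 3 == 0, yield 15**2 = 225
Therefore res = [0, 9, 36, 81, 144, 225].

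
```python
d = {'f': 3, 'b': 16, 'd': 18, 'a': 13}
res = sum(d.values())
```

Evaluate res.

Step 1: d.values() = [3, 16, 18, 13].
Step 2: sum = 50.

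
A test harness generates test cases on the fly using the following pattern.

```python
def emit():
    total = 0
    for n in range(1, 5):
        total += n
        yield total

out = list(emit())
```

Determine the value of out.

Step 1: Generator accumulates running sum:
  n=1: total = 1, yield 1
  n=2: total = 3, yield 3
  n=3: total = 6, yield 6
  n=4: total = 10, yield 10
Therefore out = [1, 3, 6, 10].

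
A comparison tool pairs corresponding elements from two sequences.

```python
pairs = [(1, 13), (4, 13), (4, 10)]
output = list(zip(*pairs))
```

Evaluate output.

Step 1: zip(*pairs) transposes: unzips [(1, 13), (4, 13), (4, 10)] into separate sequences.
Step 2: First elements: (1, 4, 4), second elements: (13, 13, 10).
Therefore output = [(1, 4, 4), (13, 13, 10)].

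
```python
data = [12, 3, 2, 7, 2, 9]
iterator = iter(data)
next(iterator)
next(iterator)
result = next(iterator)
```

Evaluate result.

Step 1: Create iterator over [12, 3, 2, 7, 2, 9].
Step 2: next() consumes 12.
Step 3: next() consumes 3.
Step 4: next() returns 2.
Therefore result = 2.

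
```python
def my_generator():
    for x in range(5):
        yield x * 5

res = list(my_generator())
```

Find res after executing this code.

Step 1: For each x in range(5), yield x * 5:
  x=0: yield 0 * 5 = 0
  x=1: yield 1 * 5 = 5
  x=2: yield 2 * 5 = 10
  x=3: yield 3 * 5 = 15
  x=4: yield 4 * 5 = 20
Therefore res = [0, 5, 10, 15, 20].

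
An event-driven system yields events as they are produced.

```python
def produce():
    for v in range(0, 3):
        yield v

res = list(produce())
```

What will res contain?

Step 1: The generator yields each value from range(0, 3).
Step 2: list() consumes all yields: [0, 1, 2].
Therefore res = [0, 1, 2].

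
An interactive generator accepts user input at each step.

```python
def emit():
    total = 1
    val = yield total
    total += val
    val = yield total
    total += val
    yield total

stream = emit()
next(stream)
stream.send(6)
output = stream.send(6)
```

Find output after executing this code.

Step 1: next() -> yield total=1.
Step 2: send(6) -> val=6, total = 1+6 = 7, yield 7.
Step 3: send(6) -> val=6, total = 7+6 = 13, yield 13.
Therefore output = 13.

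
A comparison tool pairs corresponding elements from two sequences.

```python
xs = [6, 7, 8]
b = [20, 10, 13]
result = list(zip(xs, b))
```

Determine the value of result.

Step 1: zip pairs elements at same index:
  Index 0: (6, 20)
  Index 1: (7, 10)
  Index 2: (8, 13)
Therefore result = [(6, 20), (7, 10), (8, 13)].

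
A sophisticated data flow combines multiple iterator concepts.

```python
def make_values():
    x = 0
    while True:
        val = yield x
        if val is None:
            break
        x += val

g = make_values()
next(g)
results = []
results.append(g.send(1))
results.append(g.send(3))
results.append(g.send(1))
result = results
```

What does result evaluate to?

Step 1: next(g) -> yield 0.
Step 2: send(1) -> x = 1, yield 1.
Step 3: send(3) -> x = 4, yield 4.
Step 4: send(1) -> x = 5, yield 5.
Therefore result = [1, 4, 5].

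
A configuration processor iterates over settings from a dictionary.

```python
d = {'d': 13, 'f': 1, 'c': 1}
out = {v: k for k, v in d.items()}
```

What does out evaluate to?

Step 1: Invert dict (swap keys and values):
  'd': 13 -> 13: 'd'
  'f': 1 -> 1: 'f'
  'c': 1 -> 1: 'c'
Therefore out = {13: 'd', 1: 'c'}.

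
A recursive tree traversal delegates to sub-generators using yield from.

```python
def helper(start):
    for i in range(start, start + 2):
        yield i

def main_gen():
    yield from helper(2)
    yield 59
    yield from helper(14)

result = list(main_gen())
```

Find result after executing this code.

Step 1: main_gen() delegates to helper(2):
  yield 2
  yield 3
Step 2: yield 59
Step 3: Delegates to helper(14):
  yield 14
  yield 15
Therefore result = [2, 3, 59, 14, 15].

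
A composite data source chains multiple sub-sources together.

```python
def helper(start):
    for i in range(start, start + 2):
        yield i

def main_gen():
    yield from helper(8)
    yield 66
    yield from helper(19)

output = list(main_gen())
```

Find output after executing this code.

Step 1: main_gen() delegates to helper(8):
  yield 8
  yield 9
Step 2: yield 66
Step 3: Delegates to helper(19):
  yield 19
  yield 20
Therefore output = [8, 9, 66, 19, 20].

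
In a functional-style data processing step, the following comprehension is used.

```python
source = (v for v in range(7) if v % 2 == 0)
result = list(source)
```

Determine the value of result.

Step 1: Filter range(7) keeping only even values:
  v=0: even, included
  v=1: odd, excluded
  v=2: even, included
  v=3: odd, excluded
  v=4: even, included
  v=5: odd, excluded
  v=6: even, included
Therefore result = [0, 2, 4, 6].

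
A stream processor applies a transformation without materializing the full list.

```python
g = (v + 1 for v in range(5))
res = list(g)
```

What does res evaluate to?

Step 1: For each v in range(5), compute v+1:
  v=0: 0+1 = 1
  v=1: 1+1 = 2
  v=2: 2+1 = 3
  v=3: 3+1 = 4
  v=4: 4+1 = 5
Therefore res = [1, 2, 3, 4, 5].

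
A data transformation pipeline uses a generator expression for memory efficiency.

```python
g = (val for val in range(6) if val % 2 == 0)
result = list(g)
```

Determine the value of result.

Step 1: Filter range(6) keeping only even values:
  val=0: even, included
  val=1: odd, excluded
  val=2: even, included
  val=3: odd, excluded
  val=4: even, included
  val=5: odd, excluded
Therefore result = [0, 2, 4].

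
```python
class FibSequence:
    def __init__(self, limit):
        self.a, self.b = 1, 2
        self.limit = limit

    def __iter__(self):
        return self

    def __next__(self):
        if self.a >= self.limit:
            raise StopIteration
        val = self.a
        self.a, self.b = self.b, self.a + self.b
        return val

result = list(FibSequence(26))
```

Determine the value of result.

Step 1: Fibonacci-like sequence (a=1, b=2) until >= 26:
  Yield 1, then a,b = 2,3
  Yield 2, then a,b = 3,5
  Yield 3, then a,b = 5,8
  Yield 5, then a,b = 8,13
  Yield 8, then a,b = 13,21
  Yield 13, then a,b = 21,34
  Yield 21, then a,b = 34,55
Step 2: 34 >= 26, stop.
Therefore result = [1, 2, 3, 5, 8, 13, 21].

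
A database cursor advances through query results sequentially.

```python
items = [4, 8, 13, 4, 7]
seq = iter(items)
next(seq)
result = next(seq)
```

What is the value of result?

Step 1: Create iterator over [4, 8, 13, 4, 7].
Step 2: next() consumes 4.
Step 3: next() returns 8.
Therefore result = 8.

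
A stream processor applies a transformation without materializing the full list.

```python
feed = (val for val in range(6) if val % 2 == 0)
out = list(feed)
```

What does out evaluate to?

Step 1: Filter range(6) keeping only even values:
  val=0: even, included
  val=1: odd, excluded
  val=2: even, included
  val=3: odd, excluded
  val=4: even, included
  val=5: odd, excluded
Therefore out = [0, 2, 4].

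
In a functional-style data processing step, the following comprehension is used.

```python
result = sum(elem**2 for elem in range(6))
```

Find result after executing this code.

Step 1: Compute elem**2 for each elem in range(6):
  elem=0: 0**2 = 0
  elem=1: 1**2 = 1
  elem=2: 2**2 = 4
  elem=3: 3**2 = 9
  elem=4: 4**2 = 16
  elem=5: 5**2 = 25
Step 2: sum = 0 + 1 + 4 + 9 + 16 + 25 = 55.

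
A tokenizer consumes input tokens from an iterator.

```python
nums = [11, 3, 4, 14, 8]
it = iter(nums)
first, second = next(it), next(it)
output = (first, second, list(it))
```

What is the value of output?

Step 1: Create iterator over [11, 3, 4, 14, 8].
Step 2: first = 11, second = 3.
Step 3: Remaining elements: [4, 14, 8].
Therefore output = (11, 3, [4, 14, 8]).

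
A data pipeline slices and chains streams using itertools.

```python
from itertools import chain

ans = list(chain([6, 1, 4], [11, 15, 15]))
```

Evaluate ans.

Step 1: chain() concatenates iterables: [6, 1, 4] + [11, 15, 15].
Therefore ans = [6, 1, 4, 11, 15, 15].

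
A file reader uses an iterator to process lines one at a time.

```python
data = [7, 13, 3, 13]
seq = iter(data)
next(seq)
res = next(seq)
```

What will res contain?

Step 1: Create iterator over [7, 13, 3, 13].
Step 2: next() consumes 7.
Step 3: next() returns 13.
Therefore res = 13.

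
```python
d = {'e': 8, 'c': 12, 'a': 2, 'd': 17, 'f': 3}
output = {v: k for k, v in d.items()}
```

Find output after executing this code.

Step 1: Invert dict (swap keys and values):
  'e': 8 -> 8: 'e'
  'c': 12 -> 12: 'c'
  'a': 2 -> 2: 'a'
  'd': 17 -> 17: 'd'
  'f': 3 -> 3: 'f'
Therefore output = {8: 'e', 12: 'c', 2: 'a', 17: 'd', 3: 'f'}.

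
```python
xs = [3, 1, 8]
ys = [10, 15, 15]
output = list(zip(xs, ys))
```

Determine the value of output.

Step 1: zip pairs elements at same index:
  Index 0: (3, 10)
  Index 1: (1, 15)
  Index 2: (8, 15)
Therefore output = [(3, 10), (1, 15), (8, 15)].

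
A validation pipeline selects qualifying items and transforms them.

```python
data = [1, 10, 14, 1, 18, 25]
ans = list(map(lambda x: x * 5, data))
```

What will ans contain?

Step 1: Apply lambda x: x * 5 to each element:
  1 -> 5
  10 -> 50
  14 -> 70
  1 -> 5
  18 -> 90
  25 -> 125
Therefore ans = [5, 50, 70, 5, 90, 125].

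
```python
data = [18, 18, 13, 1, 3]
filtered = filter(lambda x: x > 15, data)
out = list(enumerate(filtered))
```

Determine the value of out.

Step 1: Filter [18, 18, 13, 1, 3] for > 15: [18, 18].
Step 2: enumerate re-indexes from 0: [(0, 18), (1, 18)].
Therefore out = [(0, 18), (1, 18)].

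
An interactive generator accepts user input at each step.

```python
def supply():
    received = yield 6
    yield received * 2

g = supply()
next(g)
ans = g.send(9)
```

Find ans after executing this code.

Step 1: next(g) advances to first yield, producing 6.
Step 2: send(9) resumes, received = 9.
Step 3: yield received * 2 = 9 * 2 = 18.
Therefore ans = 18.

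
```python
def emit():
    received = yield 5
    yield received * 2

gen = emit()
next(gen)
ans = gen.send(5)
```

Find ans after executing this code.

Step 1: next(gen) advances to first yield, producing 5.
Step 2: send(5) resumes, received = 5.
Step 3: yield received * 2 = 5 * 2 = 10.
Therefore ans = 10.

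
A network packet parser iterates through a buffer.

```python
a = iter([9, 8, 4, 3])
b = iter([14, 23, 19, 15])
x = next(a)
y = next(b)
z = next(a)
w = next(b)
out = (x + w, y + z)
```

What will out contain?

Step 1: a iterates [9, 8, 4, 3], b iterates [14, 23, 19, 15].
Step 2: x = next(a) = 9, y = next(b) = 14.
Step 3: z = next(a) = 8, w = next(b) = 23.
Step 4: out = (9 + 23, 14 + 8) = (32, 22).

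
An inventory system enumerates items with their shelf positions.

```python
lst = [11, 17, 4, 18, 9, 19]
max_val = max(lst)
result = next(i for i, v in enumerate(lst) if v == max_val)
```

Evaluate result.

Step 1: max([11, 17, 4, 18, 9, 19]) = 19.
Step 2: Find first index where value == 19:
  Index 0: 11 != 19
  Index 1: 17 != 19
  Index 2: 4 != 19
  Index 3: 18 != 19
  Index 4: 9 != 19
  Index 5: 19 == 19, found!
Therefore result = 5.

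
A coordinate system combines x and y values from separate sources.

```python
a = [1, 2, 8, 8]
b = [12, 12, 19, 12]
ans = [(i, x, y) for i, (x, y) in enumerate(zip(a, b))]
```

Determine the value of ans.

Step 1: enumerate(zip(a, b)) gives index with paired elements:
  i=0: (1, 12)
  i=1: (2, 12)
  i=2: (8, 19)
  i=3: (8, 12)
Therefore ans = [(0, 1, 12), (1, 2, 12), (2, 8, 19), (3, 8, 12)].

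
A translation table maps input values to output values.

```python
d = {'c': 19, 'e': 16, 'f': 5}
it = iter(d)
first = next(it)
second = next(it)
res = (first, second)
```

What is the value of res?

Step 1: iter(d) iterates over keys: ['c', 'e', 'f'].
Step 2: first = next(it) = 'c', second = next(it) = 'e'.
Therefore res = ('c', 'e').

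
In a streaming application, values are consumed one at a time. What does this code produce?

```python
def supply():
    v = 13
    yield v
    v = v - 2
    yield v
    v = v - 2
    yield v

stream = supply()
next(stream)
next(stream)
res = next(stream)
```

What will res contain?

Step 1: Trace through generator execution:
  Yield 1: v starts at 13, yield 13
  Yield 2: v = 13 - 2 = 11, yield 11
  Yield 3: v = 11 - 2 = 9, yield 9
Step 2: First next() gets 13, second next() gets the second value, third next() yields 9.
Therefore res = 9.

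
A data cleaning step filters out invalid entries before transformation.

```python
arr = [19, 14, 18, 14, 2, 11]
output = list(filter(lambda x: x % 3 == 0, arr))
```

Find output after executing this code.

Step 1: Filter elements divisible by 3:
  19 % 3 = 1: removed
  14 % 3 = 2: removed
  18 % 3 = 0: kept
  14 % 3 = 2: removed
  2 % 3 = 2: removed
  11 % 3 = 2: removed
Therefore output = [18].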